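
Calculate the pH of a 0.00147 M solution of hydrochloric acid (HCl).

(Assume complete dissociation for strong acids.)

[H⁺] = 0.00147 M for strong acid. pH = -log[H⁺] = -log(0.00147)

pH = 2.83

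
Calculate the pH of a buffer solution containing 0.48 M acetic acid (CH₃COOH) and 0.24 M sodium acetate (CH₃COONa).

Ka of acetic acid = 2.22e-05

pKa = -log(2.22e-05) = 4.65. pH = pKa + log([A⁻]/[HA]) = 4.65 + log(0.24/0.48)

pH = 4.35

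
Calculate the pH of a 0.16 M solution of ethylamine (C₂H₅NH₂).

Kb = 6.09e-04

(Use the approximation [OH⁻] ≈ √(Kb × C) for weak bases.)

[OH⁻] = √(Kb × C) = √(6.09e-04 × 0.16) = 9.8712e-03. pOH = 2.01, pH = 14 - pOH

pH = 11.99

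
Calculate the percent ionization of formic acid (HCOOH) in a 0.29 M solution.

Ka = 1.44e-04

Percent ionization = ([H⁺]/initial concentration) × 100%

Using Ka equilibrium: x² + Ka×x - Ka×C = 0. Solving: [H⁺] = 6.3906e-03. Percent = (6.3906e-03/0.29) × 100

Percent ionization = 2.2%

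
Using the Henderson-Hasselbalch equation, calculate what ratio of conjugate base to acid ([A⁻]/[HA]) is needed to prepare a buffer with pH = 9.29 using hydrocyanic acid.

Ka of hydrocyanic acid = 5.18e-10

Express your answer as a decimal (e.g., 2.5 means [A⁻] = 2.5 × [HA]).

pKa = -log(5.18e-10) = 9.2857. pH = pKa + log([A⁻]/[HA]), so log([A⁻]/[HA]) = pH − pKa = 9.29 − 9.2857 = 0.0043. [A⁻]/[HA] = 10^(0.0043) = 1.01

[A⁻]/[HA] = 1.01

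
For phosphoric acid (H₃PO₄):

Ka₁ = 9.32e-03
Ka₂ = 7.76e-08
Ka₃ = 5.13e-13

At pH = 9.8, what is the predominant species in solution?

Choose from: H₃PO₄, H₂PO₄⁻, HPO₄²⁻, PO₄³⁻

pKa₁ = 2.03, pKa₂ = 7.11, pKa₃ = 12.29. For a polyprotic acid the predominant species crosses at each pKa: below pKa_n the protonated form dominates, above it the deprotonated form does. At pH = 9.8, the predominant species is HPO₄²⁻.

HPO₄²⁻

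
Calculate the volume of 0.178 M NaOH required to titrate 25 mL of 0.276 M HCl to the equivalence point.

At equivalence: moles acid = moles base. moles HCl = 0.276 × 25/1000 = 0.0069 mol. V_base = moles / 0.178 × 1000 = 38.8 mL.

V_{base} = 38.8 mL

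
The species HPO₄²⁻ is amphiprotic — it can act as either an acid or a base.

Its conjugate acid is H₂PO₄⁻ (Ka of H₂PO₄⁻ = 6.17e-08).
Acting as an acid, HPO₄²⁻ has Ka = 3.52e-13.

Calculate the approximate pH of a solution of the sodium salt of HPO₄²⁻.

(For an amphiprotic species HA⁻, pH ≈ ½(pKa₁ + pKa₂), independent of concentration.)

pKa₁ = -log(6.17e-08) = 7.21; pKa₂ = -log(3.52e-13) = 12.45. For an amphiprotic species, pH ≈ ½(pKa₁ + pKa₂) = ½(7.21 + 12.45) = 9.83.

pH = 9.83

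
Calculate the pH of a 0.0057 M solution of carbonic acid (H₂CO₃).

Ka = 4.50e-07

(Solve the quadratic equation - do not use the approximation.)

x² + Ka×x - Ka×C = 0. Using quadratic formula: [H⁺] = 5.0421e-05

pH = 4.30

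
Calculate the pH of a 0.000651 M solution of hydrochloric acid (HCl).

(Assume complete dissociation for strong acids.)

[H⁺] = 0.000651 M for strong acid. pH = -log[H⁺] = -log(0.000651)

pH = 3.19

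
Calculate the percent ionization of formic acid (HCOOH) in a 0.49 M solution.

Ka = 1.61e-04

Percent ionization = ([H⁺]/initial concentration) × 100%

Using Ka equilibrium: x² + Ka×x - Ka×C = 0. Solving: [H⁺] = 8.8019e-03. Percent = (8.8019e-03/0.49) × 100

Percent ionization = 1.8%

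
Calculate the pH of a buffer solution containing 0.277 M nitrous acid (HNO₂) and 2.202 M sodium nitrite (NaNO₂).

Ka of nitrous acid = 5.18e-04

pKa = -log(5.18e-04) = 3.29. pH = pKa + log([A⁻]/[HA]) = 3.29 + log(2.202/0.277)

pH = 4.19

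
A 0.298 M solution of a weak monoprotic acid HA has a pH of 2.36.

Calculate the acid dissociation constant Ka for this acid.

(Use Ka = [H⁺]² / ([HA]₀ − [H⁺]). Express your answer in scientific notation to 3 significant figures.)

[H⁺] = 10^(−pH) = 10^(−2.36) = 4.365e-03 M. For HA ⇌ H⁺ + A⁻, Ka = [H⁺][A⁻]/[HA] = [H⁺]² / ([HA]₀ − [H⁺]) = (4.365e-03)² / (0.298 − 4.365e-03) = 6.49e-05.

K_a = 6.49e-05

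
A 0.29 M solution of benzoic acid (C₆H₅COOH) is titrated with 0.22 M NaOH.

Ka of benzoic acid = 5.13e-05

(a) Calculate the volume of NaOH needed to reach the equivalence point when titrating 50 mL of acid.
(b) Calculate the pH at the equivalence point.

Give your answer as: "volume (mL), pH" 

moles acid = 0.29 × 50/1000 = 0.0145 mol; V_base = moles/0.22 × 1000 = 65.9 mL. At equivalence only the conjugate base is present: [A⁻] = 0.0145/0.116 = 1.2510e-01 M. Kb = Kw/Ka = 1.95e-10; [OH⁻] = √(Kb × [A⁻]) = 4.9382e-06; pOH = 5.31; pH = 14 - pOH = 8.69.

V = 65.9 mL, pH = 8.69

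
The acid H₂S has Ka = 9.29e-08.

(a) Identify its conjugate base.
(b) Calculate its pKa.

(a) The conjugate base is formed by removing one H⁺ from H₂S, giving HS⁻. (b) pKa = -log(Ka) = -log(9.29e-08) = 7.03.

Conjugate base: HS⁻; pK_a = 7.03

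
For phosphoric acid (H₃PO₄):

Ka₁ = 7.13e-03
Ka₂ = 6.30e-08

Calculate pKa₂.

pKa₂ = -log(Ka₂) = -log(6.30e-08) = 7.20.

pK_{a2} = 7.20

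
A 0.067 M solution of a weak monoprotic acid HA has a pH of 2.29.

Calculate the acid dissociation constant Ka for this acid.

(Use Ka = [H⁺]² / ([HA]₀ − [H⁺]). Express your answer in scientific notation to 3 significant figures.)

[H⁺] = 10^(−pH) = 10^(−2.29) = 5.129e-03 M. For HA ⇌ H⁺ + A⁻, Ka = [H⁺][A⁻]/[HA] = [H⁺]² / ([HA]₀ − [H⁺]) = (5.129e-03)² / (0.067 − 5.129e-03) = 4.25e-04.

K_a = 4.25e-04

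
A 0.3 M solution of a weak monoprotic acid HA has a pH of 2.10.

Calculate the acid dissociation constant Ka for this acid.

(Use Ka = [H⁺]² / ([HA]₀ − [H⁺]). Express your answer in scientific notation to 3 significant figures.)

[H⁺] = 10^(−pH) = 10^(−2.10) = 7.943e-03 M. For HA ⇌ H⁺ + A⁻, Ka = [H⁺][A⁻]/[HA] = [H⁺]² / ([HA]₀ − [H⁺]) = (7.943e-03)² / (0.3 − 7.943e-03) = 2.16e-04.

K_a = 2.16e-04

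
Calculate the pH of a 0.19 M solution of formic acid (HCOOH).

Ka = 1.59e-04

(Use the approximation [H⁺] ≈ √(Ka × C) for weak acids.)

[H⁺] = √(Ka × C) = √(1.59e-04 × 0.19) = 5.4964e-03. pH = -log(5.4964e-03)

pH = 2.26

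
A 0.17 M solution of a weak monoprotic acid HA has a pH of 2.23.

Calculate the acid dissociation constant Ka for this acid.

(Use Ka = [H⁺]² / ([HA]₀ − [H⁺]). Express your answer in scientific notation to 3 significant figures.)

[H⁺] = 10^(−pH) = 10^(−2.23) = 5.888e-03 M. For HA ⇌ H⁺ + A⁻, Ka = [H⁺][A⁻]/[HA] = [H⁺]² / ([HA]₀ − [H⁺]) = (5.888e-03)² / (0.17 − 5.888e-03) = 2.11e-04.

K_a = 2.11e-04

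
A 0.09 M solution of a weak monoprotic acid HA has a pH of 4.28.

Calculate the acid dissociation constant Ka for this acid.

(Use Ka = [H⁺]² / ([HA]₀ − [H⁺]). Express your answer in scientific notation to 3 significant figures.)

[H⁺] = 10^(−pH) = 10^(−4.28) = 5.248e-05 M. For HA ⇌ H⁺ + A⁻, Ka = [H⁺][A⁻]/[HA] = [H⁺]² / ([HA]₀ − [H⁺]) = (5.248e-05)² / (0.09 − 5.248e-05) = 3.06e-08.

K_a = 3.06e-08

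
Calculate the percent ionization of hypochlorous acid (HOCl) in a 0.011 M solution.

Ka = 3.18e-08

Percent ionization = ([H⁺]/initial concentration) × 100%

Using Ka equilibrium: x² + Ka×x - Ka×C = 0. Solving: [H⁺] = 1.8687e-05. Percent = (1.8687e-05/0.011) × 100

Percent ionization = 0.17%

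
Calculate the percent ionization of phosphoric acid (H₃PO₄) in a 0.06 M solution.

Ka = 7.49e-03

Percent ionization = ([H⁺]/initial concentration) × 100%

Using Ka equilibrium: x² + Ka×x - Ka×C = 0. Solving: [H⁺] = 1.7782e-02. Percent = (1.7782e-02/0.06) × 100

Percent ionization = 29.6%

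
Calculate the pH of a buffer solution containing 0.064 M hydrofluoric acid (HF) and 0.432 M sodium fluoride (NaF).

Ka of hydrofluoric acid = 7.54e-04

pKa = -log(7.54e-04) = 3.12. pH = pKa + log([A⁻]/[HA]) = 3.12 + log(0.432/0.064)

pH = 3.95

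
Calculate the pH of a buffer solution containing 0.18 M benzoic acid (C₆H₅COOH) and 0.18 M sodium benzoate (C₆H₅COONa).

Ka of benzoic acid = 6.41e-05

pKa = -log(6.41e-05) = 4.19. pH = pKa + log([A⁻]/[HA]) = 4.19 + log(0.18/0.18)

pH = 4.19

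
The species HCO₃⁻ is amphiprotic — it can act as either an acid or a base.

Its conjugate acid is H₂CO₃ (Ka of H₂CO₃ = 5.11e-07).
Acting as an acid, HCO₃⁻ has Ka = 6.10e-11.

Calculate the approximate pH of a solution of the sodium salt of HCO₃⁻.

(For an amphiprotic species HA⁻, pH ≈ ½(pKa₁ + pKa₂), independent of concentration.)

pKa₁ = -log(5.11e-07) = 6.29; pKa₂ = -log(6.10e-11) = 10.21. For an amphiprotic species, pH ≈ ½(pKa₁ + pKa₂) = ½(6.29 + 10.21) = 8.25.

pH = 8.25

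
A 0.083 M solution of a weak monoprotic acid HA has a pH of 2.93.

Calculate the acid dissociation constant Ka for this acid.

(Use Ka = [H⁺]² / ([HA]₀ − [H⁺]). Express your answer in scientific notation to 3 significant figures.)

[H⁺] = 10^(−pH) = 10^(−2.93) = 1.175e-03 M. For HA ⇌ H⁺ + A⁻, Ka = [H⁺][A⁻]/[HA] = [H⁺]² / ([HA]₀ − [H⁺]) = (1.175e-03)² / (0.083 − 1.175e-03) = 1.69e-05.

K_a = 1.69e-05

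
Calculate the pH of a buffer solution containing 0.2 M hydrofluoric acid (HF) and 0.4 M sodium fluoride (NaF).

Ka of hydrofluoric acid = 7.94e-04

pKa = -log(7.94e-04) = 3.10. pH = pKa + log([A⁻]/[HA]) = 3.10 + log(0.4/0.2)

pH = 3.40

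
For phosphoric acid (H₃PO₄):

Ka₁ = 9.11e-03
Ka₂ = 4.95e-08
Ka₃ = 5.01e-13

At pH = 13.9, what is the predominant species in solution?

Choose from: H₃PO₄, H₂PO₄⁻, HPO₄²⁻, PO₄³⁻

pKa₁ = 2.04, pKa₂ = 7.31, pKa₃ = 12.30. For a polyprotic acid the predominant species crosses at each pKa: below pKa_n the protonated form dominates, above it the deprotonated form does. At pH = 13.9, the predominant species is PO₄³⁻.

PO₄³⁻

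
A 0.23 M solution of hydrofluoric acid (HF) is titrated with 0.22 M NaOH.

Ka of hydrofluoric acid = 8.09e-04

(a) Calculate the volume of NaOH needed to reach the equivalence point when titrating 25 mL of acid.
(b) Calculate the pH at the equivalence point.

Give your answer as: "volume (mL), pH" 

moles acid = 0.23 × 25/1000 = 0.00575 mol; V_base = moles/0.22 × 1000 = 26.1 mL. At equivalence only the conjugate base is present: [A⁻] = 0.00575/0.051 = 1.1244e-01 M. Kb = Kw/Ka = 1.24e-11; [OH⁻] = √(Kb × [A⁻]) = 1.1789e-06; pOH = 5.93; pH = 14 - pOH = 8.07.

V = 26.1 mL, pH = 8.07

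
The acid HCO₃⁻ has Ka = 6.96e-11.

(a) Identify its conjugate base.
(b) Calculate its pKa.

(a) The conjugate base is formed by removing one H⁺ from HCO₃⁻, giving CO₃²⁻. (b) pKa = -log(Ka) = -log(6.96e-11) = 10.16.

Conjugate base: CO₃²⁻; pK_a = 10.16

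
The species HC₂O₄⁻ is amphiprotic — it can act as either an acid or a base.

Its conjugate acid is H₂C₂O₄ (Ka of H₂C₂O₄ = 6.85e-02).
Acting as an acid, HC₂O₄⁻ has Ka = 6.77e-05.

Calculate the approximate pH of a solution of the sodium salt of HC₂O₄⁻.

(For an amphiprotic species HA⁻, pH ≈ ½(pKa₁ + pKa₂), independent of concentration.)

pKa₁ = -log(6.85e-02) = 1.16; pKa₂ = -log(6.77e-05) = 4.17. For an amphiprotic species, pH ≈ ½(pKa₁ + pKa₂) = ½(1.16 + 4.17) = 2.67.

pH = 2.67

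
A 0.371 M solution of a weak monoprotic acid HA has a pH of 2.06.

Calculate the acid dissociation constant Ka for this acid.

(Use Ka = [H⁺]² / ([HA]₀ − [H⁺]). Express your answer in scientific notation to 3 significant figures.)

[H⁺] = 10^(−pH) = 10^(−2.06) = 8.710e-03 M. For HA ⇌ H⁺ + A⁻, Ka = [H⁺][A⁻]/[HA] = [H⁺]² / ([HA]₀ − [H⁺]) = (8.710e-03)² / (0.371 − 8.710e-03) = 2.09e-04.

K_a = 2.09e-04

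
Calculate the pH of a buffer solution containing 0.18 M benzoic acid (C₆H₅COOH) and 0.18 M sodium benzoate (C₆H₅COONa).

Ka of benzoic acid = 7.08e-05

pKa = -log(7.08e-05) = 4.15. pH = pKa + log([A⁻]/[HA]) = 4.15 + log(0.18/0.18)

pH = 4.15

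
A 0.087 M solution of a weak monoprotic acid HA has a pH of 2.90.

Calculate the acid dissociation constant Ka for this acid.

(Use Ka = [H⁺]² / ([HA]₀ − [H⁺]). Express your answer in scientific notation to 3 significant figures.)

[H⁺] = 10^(−pH) = 10^(−2.90) = 1.259e-03 M. For HA ⇌ H⁺ + A⁻, Ka = [H⁺][A⁻]/[HA] = [H⁺]² / ([HA]₀ − [H⁺]) = (1.259e-03)² / (0.087 − 1.259e-03) = 1.85e-05.

K_a = 1.85e-05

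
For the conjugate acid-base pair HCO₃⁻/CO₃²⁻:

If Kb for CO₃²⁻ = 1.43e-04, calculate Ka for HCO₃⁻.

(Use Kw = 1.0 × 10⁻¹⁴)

For a conjugate pair Ka × Kb = Kw, so Ka = Kw/Kb = 1.0 × 10⁻¹⁴ / 1.43e-04 = 6.99e-11.

K_a = 6.99e-11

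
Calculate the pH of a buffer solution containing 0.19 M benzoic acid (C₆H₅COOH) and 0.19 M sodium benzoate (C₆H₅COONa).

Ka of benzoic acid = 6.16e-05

pKa = -log(6.16e-05) = 4.21. pH = pKa + log([A⁻]/[HA]) = 4.21 + log(0.19/0.19)

pH = 4.21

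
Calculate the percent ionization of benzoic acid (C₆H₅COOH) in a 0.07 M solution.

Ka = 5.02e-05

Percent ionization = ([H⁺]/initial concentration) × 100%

Using Ka equilibrium: x² + Ka×x - Ka×C = 0. Solving: [H⁺] = 1.8496e-03. Percent = (1.8496e-03/0.07) × 100

Percent ionization = 2.64%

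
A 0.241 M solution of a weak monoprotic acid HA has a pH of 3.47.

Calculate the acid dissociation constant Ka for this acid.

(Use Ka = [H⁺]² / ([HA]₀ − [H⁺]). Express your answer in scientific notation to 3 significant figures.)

[H⁺] = 10^(−pH) = 10^(−3.47) = 3.388e-04 M. For HA ⇌ H⁺ + A⁻, Ka = [H⁺][A⁻]/[HA] = [H⁺]² / ([HA]₀ − [H⁺]) = (3.388e-04)² / (0.241 − 3.388e-04) = 4.77e-07.

K_a = 4.77e-07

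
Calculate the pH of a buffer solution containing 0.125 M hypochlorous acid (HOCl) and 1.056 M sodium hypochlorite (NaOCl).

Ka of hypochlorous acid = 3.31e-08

pKa = -log(3.31e-08) = 7.48. pH = pKa + log([A⁻]/[HA]) = 7.48 + log(1.056/0.125)

pH = 8.41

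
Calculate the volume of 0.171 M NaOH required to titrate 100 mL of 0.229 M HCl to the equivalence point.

At equivalence: moles acid = moles base. moles HCl = 0.229 × 100/1000 = 0.0229 mol. V_base = moles / 0.171 × 1000 = 133.9 mL.

V_{base} = 133.9 mL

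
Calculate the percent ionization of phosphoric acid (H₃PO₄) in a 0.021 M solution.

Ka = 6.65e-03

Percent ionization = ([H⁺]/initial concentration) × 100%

Using Ka equilibrium: x² + Ka×x - Ka×C = 0. Solving: [H⁺] = 8.9512e-03. Percent = (8.9512e-03/0.021) × 100

Percent ionization = 42.6%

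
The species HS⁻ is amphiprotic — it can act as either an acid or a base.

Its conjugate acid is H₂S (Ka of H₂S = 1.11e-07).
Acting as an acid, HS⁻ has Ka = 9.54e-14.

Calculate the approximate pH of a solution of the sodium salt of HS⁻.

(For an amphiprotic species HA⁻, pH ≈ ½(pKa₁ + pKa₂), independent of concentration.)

pKa₁ = -log(1.11e-07) = 6.95; pKa₂ = -log(9.54e-14) = 13.02. For an amphiprotic species, pH ≈ ½(pKa₁ + pKa₂) = ½(6.95 + 13.02) = 9.99.

pH = 9.99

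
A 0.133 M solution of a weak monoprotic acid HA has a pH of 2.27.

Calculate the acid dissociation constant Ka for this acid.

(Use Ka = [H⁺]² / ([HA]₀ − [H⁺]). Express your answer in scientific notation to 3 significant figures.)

[H⁺] = 10^(−pH) = 10^(−2.27) = 5.370e-03 M. For HA ⇌ H⁺ + A⁻, Ka = [H⁺][A⁻]/[HA] = [H⁺]² / ([HA]₀ − [H⁺]) = (5.370e-03)² / (0.133 − 5.370e-03) = 2.26e-04.

K_a = 2.26e-04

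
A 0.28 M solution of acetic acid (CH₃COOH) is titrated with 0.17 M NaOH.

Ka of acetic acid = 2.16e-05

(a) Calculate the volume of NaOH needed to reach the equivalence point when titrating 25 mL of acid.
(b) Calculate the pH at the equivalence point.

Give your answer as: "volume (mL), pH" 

moles acid = 0.28 × 25/1000 = 0.007 mol; V_base = moles/0.17 × 1000 = 41.2 mL. At equivalence only the conjugate base is present: [A⁻] = 0.007/0.066 = 1.0578e-01 M. Kb = Kw/Ka = 4.63e-10; [OH⁻] = √(Kb × [A⁻]) = 6.9979e-06; pOH = 5.16; pH = 14 - pOH = 8.84.

V = 41.2 mL, pH = 8.84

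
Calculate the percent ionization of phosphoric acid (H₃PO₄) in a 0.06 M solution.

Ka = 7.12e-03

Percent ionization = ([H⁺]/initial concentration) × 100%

Using Ka equilibrium: x² + Ka×x - Ka×C = 0. Solving: [H⁺] = 1.7413e-02. Percent = (1.7413e-02/0.06) × 100

Percent ionization = 29%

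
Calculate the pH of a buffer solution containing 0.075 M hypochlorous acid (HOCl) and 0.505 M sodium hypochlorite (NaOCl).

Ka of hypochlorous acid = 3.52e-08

pKa = -log(3.52e-08) = 7.45. pH = pKa + log([A⁻]/[HA]) = 7.45 + log(0.505/0.075)

pH = 8.28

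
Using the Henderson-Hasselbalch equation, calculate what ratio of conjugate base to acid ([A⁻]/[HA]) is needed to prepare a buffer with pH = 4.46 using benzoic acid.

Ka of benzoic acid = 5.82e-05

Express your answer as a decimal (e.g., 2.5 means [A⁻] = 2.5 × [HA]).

pKa = -log(5.82e-05) = 4.2351. pH = pKa + log([A⁻]/[HA]), so log([A⁻]/[HA]) = pH − pKa = 4.46 − 4.2351 = 0.2249. [A⁻]/[HA] = 10^(0.2249) = 1.68

[A⁻]/[HA] = 1.68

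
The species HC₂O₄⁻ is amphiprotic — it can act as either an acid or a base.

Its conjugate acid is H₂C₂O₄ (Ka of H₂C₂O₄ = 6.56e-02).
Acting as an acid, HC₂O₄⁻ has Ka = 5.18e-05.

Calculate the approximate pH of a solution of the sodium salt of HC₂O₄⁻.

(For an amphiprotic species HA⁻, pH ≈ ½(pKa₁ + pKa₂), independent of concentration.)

pKa₁ = -log(6.56e-02) = 1.18; pKa₂ = -log(5.18e-05) = 4.29. For an amphiprotic species, pH ≈ ½(pKa₁ + pKa₂) = ½(1.18 + 4.29) = 2.73.

pH = 2.73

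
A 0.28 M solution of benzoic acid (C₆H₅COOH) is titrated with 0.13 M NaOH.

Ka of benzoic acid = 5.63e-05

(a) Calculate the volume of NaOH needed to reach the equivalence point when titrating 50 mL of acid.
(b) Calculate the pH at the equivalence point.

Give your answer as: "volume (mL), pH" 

moles acid = 0.28 × 50/1000 = 0.014 mol; V_base = moles/0.13 × 1000 = 107.7 mL. At equivalence only the conjugate base is present: [A⁻] = 0.014/0.158 = 8.8780e-02 M. Kb = Kw/Ka = 1.78e-10; [OH⁻] = √(Kb × [A⁻]) = 3.9710e-06; pOH = 5.40; pH = 14 - pOH = 8.60.

V = 107.7 mL, pH = 8.60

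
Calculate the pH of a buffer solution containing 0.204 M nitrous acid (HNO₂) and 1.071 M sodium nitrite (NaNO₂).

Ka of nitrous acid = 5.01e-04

pKa = -log(5.01e-04) = 3.30. pH = pKa + log([A⁻]/[HA]) = 3.30 + log(1.071/0.204)

pH = 4.02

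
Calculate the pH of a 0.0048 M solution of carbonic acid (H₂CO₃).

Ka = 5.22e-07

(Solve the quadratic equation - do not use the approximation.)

x² + Ka×x - Ka×C = 0. Using quadratic formula: [H⁺] = 4.9796e-05

pH = 4.30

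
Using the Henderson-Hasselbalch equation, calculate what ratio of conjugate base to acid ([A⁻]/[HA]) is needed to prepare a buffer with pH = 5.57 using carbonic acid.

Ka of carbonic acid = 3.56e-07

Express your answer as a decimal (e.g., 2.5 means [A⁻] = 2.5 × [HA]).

pKa = -log(3.56e-07) = 6.4486. pH = pKa + log([A⁻]/[HA]), so log([A⁻]/[HA]) = pH − pKa = 5.57 − 6.4486 = -0.8786. [A⁻]/[HA] = 10^(-0.8786) = 0.132

[A⁻]/[HA] = 0.132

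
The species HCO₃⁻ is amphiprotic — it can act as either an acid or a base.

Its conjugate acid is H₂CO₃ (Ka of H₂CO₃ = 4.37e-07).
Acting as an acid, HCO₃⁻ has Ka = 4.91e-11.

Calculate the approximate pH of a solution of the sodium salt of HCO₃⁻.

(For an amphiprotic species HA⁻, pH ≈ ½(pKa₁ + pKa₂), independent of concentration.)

pKa₁ = -log(4.37e-07) = 6.36; pKa₂ = -log(4.91e-11) = 10.31. For an amphiprotic species, pH ≈ ½(pKa₁ + pKa₂) = ½(6.36 + 10.31) = 8.33.

pH = 8.33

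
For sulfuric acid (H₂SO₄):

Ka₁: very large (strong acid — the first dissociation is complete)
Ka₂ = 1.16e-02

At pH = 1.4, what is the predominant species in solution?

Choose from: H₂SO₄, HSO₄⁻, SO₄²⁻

The first dissociation is complete, so H₂SO₄ itself is never the predominant species in water; pKa₂ = -log(1.16e-02) = 1.94. For a polyprotic acid the predominant species crosses at each pKa: below pKa_n the protonated form dominates, above it the deprotonated form does. At pH = 1.4, the predominant species is HSO₄⁻.

HSO₄⁻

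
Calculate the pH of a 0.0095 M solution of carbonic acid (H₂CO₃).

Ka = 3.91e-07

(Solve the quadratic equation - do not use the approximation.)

x² + Ka×x - Ka×C = 0. Using quadratic formula: [H⁺] = 6.0752e-05

pH = 4.22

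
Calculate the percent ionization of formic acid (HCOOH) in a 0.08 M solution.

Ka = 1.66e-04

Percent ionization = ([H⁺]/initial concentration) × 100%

Using Ka equilibrium: x² + Ka×x - Ka×C = 0. Solving: [H⁺] = 3.5621e-03. Percent = (3.5621e-03/0.08) × 100

Percent ionization = 4.45%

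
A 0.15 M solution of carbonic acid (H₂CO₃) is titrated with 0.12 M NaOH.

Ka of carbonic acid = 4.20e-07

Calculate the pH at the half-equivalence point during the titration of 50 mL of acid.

At half-equivalence [HA] = [A⁻], so Henderson-Hasselbalch gives pH = pKa = -log(4.20e-07) = 6.38.

pH = pKa = 6.38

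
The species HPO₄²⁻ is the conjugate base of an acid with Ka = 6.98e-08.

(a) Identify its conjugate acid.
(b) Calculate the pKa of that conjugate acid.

(a) The conjugate acid is formed by adding one H⁺ to HPO₄²⁻, giving H₂PO₄⁻. (b) pKa = -log(Ka) = -log(6.98e-08) = 7.16.

Conjugate acid: H₂PO₄⁻; pK_a = 7.16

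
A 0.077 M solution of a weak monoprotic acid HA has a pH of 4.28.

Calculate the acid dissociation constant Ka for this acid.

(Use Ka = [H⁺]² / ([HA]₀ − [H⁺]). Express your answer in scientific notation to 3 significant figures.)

[H⁺] = 10^(−pH) = 10^(−4.28) = 5.248e-05 M. For HA ⇌ H⁺ + A⁻, Ka = [H⁺][A⁻]/[HA] = [H⁺]² / ([HA]₀ − [H⁺]) = (5.248e-05)² / (0.077 − 5.248e-05) = 3.58e-08.

K_a = 3.58e-08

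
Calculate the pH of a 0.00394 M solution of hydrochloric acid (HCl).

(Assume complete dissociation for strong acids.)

[H⁺] = 0.00394 M for strong acid. pH = -log[H⁺] = -log(0.00394)

pH = 2.40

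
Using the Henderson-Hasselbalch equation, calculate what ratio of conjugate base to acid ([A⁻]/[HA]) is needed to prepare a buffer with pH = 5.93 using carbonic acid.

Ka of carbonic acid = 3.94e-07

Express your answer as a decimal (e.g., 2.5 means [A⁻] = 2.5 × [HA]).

pKa = -log(3.94e-07) = 6.4045. pH = pKa + log([A⁻]/[HA]), so log([A⁻]/[HA]) = pH − pKa = 5.93 − 6.4045 = -0.4745. [A⁻]/[HA] = 10^(-0.4745) = 0.335

[A⁻]/[HA] = 0.335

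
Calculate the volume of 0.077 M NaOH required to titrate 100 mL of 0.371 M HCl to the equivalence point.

At equivalence: moles acid = moles base. moles HCl = 0.371 × 100/1000 = 0.0371 mol. V_base = moles / 0.077 × 1000 = 481.8 mL.

V_{base} = 481.8 mL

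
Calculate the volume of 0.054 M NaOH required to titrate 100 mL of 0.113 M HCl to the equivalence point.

At equivalence: moles acid = moles base. moles HCl = 0.113 × 100/1000 = 0.0113 mol. V_base = moles / 0.054 × 1000 = 209.3 mL.

V_{base} = 209.3 mL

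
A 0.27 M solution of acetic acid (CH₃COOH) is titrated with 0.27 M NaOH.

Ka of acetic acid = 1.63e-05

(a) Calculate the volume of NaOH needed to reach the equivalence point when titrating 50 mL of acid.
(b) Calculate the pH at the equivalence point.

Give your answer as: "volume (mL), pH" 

moles acid = 0.27 × 50/1000 = 0.0135 mol; V_base = moles/0.27 × 1000 = 50.0 mL. At equivalence only the conjugate base is present: [A⁻] = 0.0135/0.100 = 1.3500e-01 M. Kb = Kw/Ka = 6.13e-10; [OH⁻] = √(Kb × [A⁻]) = 9.1007e-06; pOH = 5.04; pH = 14 - pOH = 8.96.

V = 50.0 mL, pH = 8.96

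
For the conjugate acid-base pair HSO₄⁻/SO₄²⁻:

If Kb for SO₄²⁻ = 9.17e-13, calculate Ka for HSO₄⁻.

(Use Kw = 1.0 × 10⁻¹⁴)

For a conjugate pair Ka × Kb = Kw, so Ka = Kw/Kb = 1.0 × 10⁻¹⁴ / 9.17e-13 = 1.09e-02.

K_a = 1.09e-02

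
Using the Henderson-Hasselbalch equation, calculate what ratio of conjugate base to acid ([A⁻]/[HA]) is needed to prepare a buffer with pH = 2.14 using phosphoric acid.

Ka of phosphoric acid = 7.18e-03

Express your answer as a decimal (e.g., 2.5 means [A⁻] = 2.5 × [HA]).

pKa = -log(7.18e-03) = 2.1439. pH = pKa + log([A⁻]/[HA]), so log([A⁻]/[HA]) = pH − pKa = 2.14 − 2.1439 = -0.0039. [A⁻]/[HA] = 10^(-0.0039) = 0.991

[A⁻]/[HA] = 0.991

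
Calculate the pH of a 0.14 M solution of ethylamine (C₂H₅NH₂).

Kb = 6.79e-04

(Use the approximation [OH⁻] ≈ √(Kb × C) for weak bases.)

[OH⁻] = √(Kb × C) = √(6.79e-04 × 0.14) = 9.7499e-03. pOH = 2.01, pH = 14 - pOH

pH = 11.99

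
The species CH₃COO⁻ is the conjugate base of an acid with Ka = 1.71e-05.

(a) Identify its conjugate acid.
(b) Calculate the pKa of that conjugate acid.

(a) The conjugate acid is formed by adding one H⁺ to CH₃COO⁻, giving CH₃COOH. (b) pKa = -log(Ka) = -log(1.71e-05) = 4.77.

Conjugate acid: CH₃COOH; pK_a = 4.77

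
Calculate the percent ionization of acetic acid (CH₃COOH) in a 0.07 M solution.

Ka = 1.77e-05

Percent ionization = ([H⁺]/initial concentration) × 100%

Using Ka equilibrium: x² + Ka×x - Ka×C = 0. Solving: [H⁺] = 1.1043e-03. Percent = (1.1043e-03/0.07) × 100

Percent ionization = 1.58%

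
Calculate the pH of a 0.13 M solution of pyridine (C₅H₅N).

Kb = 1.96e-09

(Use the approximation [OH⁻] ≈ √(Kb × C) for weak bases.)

[OH⁻] = √(Kb × C) = √(1.96e-09 × 0.13) = 1.5962e-05. pOH = 4.80, pH = 14 - pOH

pH = 9.20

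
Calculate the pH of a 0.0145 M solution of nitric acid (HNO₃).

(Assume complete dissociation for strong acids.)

[H⁺] = 0.0145 M for strong acid. pH = -log[H⁺] = -log(0.0145)

pH = 1.84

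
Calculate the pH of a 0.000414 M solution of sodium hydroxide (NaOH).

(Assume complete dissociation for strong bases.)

[OH⁻] = 0.000414 M for strong base. pOH = -log[OH⁻] = 3.38, pH = 14 - pOH

pH = 10.62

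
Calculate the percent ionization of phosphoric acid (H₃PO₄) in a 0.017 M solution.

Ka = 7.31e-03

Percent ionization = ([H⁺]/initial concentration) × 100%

Using Ka equilibrium: x² + Ka×x - Ka×C = 0. Solving: [H⁺] = 8.0765e-03. Percent = (8.0765e-03/0.017) × 100

Percent ionization = 47.5%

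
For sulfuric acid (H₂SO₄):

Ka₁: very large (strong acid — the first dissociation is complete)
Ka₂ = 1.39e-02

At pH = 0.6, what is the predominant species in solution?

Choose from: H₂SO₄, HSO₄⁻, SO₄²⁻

The first dissociation is complete, so H₂SO₄ itself is never the predominant species in water; pKa₂ = -log(1.39e-02) = 1.86. For a polyprotic acid the predominant species crosses at each pKa: below pKa_n the protonated form dominates, above it the deprotonated form does. At pH = 0.6, the predominant species is HSO₄⁻.

HSO₄⁻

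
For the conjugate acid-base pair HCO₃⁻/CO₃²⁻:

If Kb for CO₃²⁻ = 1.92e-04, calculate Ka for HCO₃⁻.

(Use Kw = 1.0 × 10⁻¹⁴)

For a conjugate pair Ka × Kb = Kw, so Ka = Kw/Kb = 1.0 × 10⁻¹⁴ / 1.92e-04 = 5.21e-11.

K_a = 5.21e-11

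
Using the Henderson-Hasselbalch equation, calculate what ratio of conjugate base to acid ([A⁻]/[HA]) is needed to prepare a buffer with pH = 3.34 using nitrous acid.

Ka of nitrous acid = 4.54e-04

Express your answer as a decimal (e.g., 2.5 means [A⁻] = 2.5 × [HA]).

pKa = -log(4.54e-04) = 3.3429. pH = pKa + log([A⁻]/[HA]), so log([A⁻]/[HA]) = pH − pKa = 3.34 − 3.3429 = -0.0029. [A⁻]/[HA] = 10^(-0.0029) = 0.993

[A⁻]/[HA] = 0.993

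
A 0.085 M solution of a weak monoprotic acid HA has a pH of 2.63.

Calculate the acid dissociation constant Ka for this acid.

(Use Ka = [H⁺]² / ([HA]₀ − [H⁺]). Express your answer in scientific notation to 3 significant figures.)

[H⁺] = 10^(−pH) = 10^(−2.63) = 2.344e-03 M. For HA ⇌ H⁺ + A⁻, Ka = [H⁺][A⁻]/[HA] = [H⁺]² / ([HA]₀ − [H⁺]) = (2.344e-03)² / (0.085 − 2.344e-03) = 6.65e-05.

K_a = 6.65e-05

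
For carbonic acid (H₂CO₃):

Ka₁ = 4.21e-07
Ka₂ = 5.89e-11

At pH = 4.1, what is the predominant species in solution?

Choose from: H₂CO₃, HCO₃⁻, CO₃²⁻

pKa₁ = 6.38, pKa₂ = 10.23. For a polyprotic acid the predominant species crosses at each pKa: below pKa_n the protonated form dominates, above it the deprotonated form does. At pH = 4.1, the predominant species is H₂CO₃.

H₂CO₃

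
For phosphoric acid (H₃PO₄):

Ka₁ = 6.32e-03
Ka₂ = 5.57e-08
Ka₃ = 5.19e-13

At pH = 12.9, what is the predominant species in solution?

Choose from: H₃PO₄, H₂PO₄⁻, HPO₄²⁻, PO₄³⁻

pKa₁ = 2.20, pKa₂ = 7.25, pKa₃ = 12.28. For a polyprotic acid the predominant species crosses at each pKa: below pKa_n the protonated form dominates, above it the deprotonated form does. At pH = 12.9, the predominant species is PO₄³⁻.

PO₄³⁻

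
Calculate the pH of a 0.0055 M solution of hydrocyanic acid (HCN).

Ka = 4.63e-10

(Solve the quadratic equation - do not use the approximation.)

x² + Ka×x - Ka×C = 0. Using quadratic formula: [H⁺] = 1.5955e-06

pH = 5.80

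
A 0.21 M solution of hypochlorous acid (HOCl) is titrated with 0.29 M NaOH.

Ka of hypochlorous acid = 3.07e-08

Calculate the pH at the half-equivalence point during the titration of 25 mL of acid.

At half-equivalence [HA] = [A⁻], so Henderson-Hasselbalch gives pH = pKa = -log(3.07e-08) = 7.51.

pH = pKa = 7.51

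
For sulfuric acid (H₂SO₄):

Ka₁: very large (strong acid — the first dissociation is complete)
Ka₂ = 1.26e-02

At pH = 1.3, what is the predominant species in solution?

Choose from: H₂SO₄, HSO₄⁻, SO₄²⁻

The first dissociation is complete, so H₂SO₄ itself is never the predominant species in water; pKa₂ = -log(1.26e-02) = 1.90. For a polyprotic acid the predominant species crosses at each pKa: below pKa_n the protonated form dominates, above it the deprotonated form does. At pH = 1.3, the predominant species is HSO₄⁻.

HSO₄⁻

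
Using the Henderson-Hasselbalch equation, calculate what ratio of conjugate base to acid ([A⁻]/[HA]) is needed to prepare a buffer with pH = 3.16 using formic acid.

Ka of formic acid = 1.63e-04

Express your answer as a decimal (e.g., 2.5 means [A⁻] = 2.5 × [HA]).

pKa = -log(1.63e-04) = 3.7878. pH = pKa + log([A⁻]/[HA]), so log([A⁻]/[HA]) = pH − pKa = 3.16 − 3.7878 = -0.6278. [A⁻]/[HA] = 10^(-0.6278) = 0.236

[A⁻]/[HA] = 0.236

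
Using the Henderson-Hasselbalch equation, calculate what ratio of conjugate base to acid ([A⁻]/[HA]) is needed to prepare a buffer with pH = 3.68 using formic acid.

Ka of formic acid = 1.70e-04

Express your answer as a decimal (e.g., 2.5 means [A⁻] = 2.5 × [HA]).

pKa = -log(1.70e-04) = 3.7696. pH = pKa + log([A⁻]/[HA]), so log([A⁻]/[HA]) = pH − pKa = 3.68 − 3.7696 = -0.0896. [A⁻]/[HA] = 10^(-0.0896) = 0.814

[A⁻]/[HA] = 0.814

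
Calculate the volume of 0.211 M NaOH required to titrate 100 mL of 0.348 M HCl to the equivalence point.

At equivalence: moles acid = moles base. moles HCl = 0.348 × 100/1000 = 0.0348 mol. V_base = moles / 0.211 × 1000 = 164.9 mL.

V_{base} = 164.9 mL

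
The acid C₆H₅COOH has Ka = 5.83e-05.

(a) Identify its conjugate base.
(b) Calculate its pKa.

(a) The conjugate base is formed by removing one H⁺ from C₆H₅COOH, giving C₆H₅COO⁻. (b) pKa = -log(Ka) = -log(5.83e-05) = 4.23.

Conjugate base: C₆H₅COO⁻; pK_a = 4.23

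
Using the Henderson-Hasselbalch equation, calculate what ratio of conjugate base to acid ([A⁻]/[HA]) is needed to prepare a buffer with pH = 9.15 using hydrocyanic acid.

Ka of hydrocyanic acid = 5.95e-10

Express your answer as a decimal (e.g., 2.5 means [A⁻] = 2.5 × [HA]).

pKa = -log(5.95e-10) = 9.2255. pH = pKa + log([A⁻]/[HA]), so log([A⁻]/[HA]) = pH − pKa = 9.15 − 9.2255 = -0.0755. [A⁻]/[HA] = 10^(-0.0755) = 0.840

[A⁻]/[HA] = 0.840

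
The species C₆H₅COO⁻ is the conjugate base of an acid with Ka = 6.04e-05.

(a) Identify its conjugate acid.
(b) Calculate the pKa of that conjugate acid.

(a) The conjugate acid is formed by adding one H⁺ to C₆H₅COO⁻, giving C₆H₅COOH. (b) pKa = -log(Ka) = -log(6.04e-05) = 4.22.

Conjugate acid: C₆H₅COOH; pK_a = 4.22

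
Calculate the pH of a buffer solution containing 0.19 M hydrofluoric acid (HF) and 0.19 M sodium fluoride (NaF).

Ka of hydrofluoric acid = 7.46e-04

pKa = -log(7.46e-04) = 3.13. pH = pKa + log([A⁻]/[HA]) = 3.13 + log(0.19/0.19)

pH = 3.13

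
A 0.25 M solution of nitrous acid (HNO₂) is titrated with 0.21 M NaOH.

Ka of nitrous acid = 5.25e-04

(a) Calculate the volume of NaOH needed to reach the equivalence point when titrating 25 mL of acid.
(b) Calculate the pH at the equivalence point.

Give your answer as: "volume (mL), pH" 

moles acid = 0.25 × 25/1000 = 0.00625 mol; V_base = moles/0.21 × 1000 = 29.8 mL. At equivalence only the conjugate base is present: [A⁻] = 0.00625/0.055 = 1.1413e-01 M. Kb = Kw/Ka = 1.90e-11; [OH⁻] = √(Kb × [A⁻]) = 1.4744e-06; pOH = 5.83; pH = 14 - pOH = 8.17.

V = 29.8 mL, pH = 8.17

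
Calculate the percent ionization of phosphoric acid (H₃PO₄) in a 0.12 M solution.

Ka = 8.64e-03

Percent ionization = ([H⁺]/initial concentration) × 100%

Using Ka equilibrium: x² + Ka×x - Ka×C = 0. Solving: [H⁺] = 2.8168e-02. Percent = (2.8168e-02/0.12) × 100

Percent ionization = 23.5%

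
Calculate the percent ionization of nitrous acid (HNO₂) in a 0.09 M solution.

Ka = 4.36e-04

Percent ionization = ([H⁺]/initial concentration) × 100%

Using Ka equilibrium: x² + Ka×x - Ka×C = 0. Solving: [H⁺] = 6.0500e-03. Percent = (6.0500e-03/0.09) × 100

Percent ionization = 6.72%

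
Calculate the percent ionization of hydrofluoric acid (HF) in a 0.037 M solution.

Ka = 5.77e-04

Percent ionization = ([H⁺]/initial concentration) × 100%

Using Ka equilibrium: x² + Ka×x - Ka×C = 0. Solving: [H⁺] = 4.3410e-03. Percent = (4.3410e-03/0.037) × 100

Percent ionization = 11.7%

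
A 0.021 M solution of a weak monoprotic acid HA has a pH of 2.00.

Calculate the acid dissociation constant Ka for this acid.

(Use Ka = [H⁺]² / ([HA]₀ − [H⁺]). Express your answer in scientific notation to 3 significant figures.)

[H⁺] = 10^(−pH) = 10^(−2.00) = 1.000e-02 M. For HA ⇌ H⁺ + A⁻, Ka = [H⁺][A⁻]/[HA] = [H⁺]² / ([HA]₀ − [H⁺]) = (1.000e-02)² / (0.021 − 1.000e-02) = 9.09e-03.

K_a = 9.09e-03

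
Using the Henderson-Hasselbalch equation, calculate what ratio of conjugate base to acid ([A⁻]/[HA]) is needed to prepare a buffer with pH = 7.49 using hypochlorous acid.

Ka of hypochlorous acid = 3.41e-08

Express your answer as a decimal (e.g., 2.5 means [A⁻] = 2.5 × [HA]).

pKa = -log(3.41e-08) = 7.4672. pH = pKa + log([A⁻]/[HA]), so log([A⁻]/[HA]) = pH − pKa = 7.49 − 7.4672 = 0.0228. [A⁻]/[HA] = 10^(0.0228) = 1.05

[A⁻]/[HA] = 1.05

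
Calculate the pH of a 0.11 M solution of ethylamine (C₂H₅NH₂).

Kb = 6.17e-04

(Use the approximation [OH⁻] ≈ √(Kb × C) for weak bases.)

[OH⁻] = √(Kb × C) = √(6.17e-04 × 0.11) = 8.2383e-03. pOH = 2.08, pH = 14 - pOH

pH = 11.92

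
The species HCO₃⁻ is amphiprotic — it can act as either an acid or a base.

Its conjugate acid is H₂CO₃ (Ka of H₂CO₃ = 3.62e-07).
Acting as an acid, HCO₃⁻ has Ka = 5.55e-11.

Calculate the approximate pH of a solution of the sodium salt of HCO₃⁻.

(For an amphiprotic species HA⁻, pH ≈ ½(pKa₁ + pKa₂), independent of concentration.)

pKa₁ = -log(3.62e-07) = 6.44; pKa₂ = -log(5.55e-11) = 10.26. For an amphiprotic species, pH ≈ ½(pKa₁ + pKa₂) = ½(6.44 + 10.26) = 8.35.

pH = 8.35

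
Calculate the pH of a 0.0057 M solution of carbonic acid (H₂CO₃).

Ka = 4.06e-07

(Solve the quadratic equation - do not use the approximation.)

x² + Ka×x - Ka×C = 0. Using quadratic formula: [H⁺] = 4.7904e-05

pH = 4.32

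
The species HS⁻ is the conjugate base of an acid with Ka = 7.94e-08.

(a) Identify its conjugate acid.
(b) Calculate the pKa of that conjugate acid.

(a) The conjugate acid is formed by adding one H⁺ to HS⁻, giving H₂S. (b) pKa = -log(Ka) = -log(7.94e-08) = 7.10.

Conjugate acid: H₂S; pK_a = 7.10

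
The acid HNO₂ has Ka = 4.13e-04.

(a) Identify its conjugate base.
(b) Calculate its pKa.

(a) The conjugate base is formed by removing one H⁺ from HNO₂, giving NO₂⁻. (b) pKa = -log(Ka) = -log(4.13e-04) = 3.38.

Conjugate base: NO₂⁻; pK_a = 3.38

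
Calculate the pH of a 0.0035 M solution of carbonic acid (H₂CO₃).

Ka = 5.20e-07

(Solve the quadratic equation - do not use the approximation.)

x² + Ka×x - Ka×C = 0. Using quadratic formula: [H⁺] = 4.2402e-05

pH = 4.37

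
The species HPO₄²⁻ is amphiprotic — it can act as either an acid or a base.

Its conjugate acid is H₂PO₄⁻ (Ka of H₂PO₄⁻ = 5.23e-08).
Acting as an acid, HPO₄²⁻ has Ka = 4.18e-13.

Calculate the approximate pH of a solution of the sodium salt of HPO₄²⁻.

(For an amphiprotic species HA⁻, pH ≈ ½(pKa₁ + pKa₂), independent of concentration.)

pKa₁ = -log(5.23e-08) = 7.28; pKa₂ = -log(4.18e-13) = 12.38. For an amphiprotic species, pH ≈ ½(pKa₁ + pKa₂) = ½(7.28 + 12.38) = 9.83.

pH = 9.83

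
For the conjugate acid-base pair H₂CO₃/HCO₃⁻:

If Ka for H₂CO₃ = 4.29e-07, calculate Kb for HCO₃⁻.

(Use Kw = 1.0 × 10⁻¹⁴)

For a conjugate pair Ka × Kb = Kw, so Kb = Kw/Ka = 1.0 × 10⁻¹⁴ / 4.29e-07 = 2.33e-08.

K_b = 2.33e-08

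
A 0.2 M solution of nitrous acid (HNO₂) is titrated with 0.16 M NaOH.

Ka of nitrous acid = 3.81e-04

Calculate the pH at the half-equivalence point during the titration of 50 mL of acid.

At half-equivalence [HA] = [A⁻], so Henderson-Hasselbalch gives pH = pKa = -log(3.81e-04) = 3.42.

pH = pKa = 3.42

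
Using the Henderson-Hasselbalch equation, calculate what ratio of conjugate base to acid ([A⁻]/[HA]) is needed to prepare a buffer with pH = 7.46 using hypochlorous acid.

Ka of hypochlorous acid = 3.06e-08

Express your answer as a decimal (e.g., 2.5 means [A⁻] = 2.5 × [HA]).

pKa = -log(3.06e-08) = 7.5143. pH = pKa + log([A⁻]/[HA]), so log([A⁻]/[HA]) = pH − pKa = 7.46 − 7.5143 = -0.0543. [A⁻]/[HA] = 10^(-0.0543) = 0.883

[A⁻]/[HA] = 0.883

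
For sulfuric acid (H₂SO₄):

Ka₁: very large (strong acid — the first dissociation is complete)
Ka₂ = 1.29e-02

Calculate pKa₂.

pKa₂ = -log(Ka₂) = -log(1.29e-02) = 1.89.

pK_{a2} = 1.89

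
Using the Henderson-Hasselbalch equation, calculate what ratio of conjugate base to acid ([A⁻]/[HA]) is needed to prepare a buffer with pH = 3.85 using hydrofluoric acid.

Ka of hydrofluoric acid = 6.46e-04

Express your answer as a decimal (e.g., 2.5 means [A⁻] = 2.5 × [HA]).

pKa = -log(6.46e-04) = 3.1898. pH = pKa + log([A⁻]/[HA]), so log([A⁻]/[HA]) = pH − pKa = 3.85 − 3.1898 = 0.6602. [A⁻]/[HA] = 10^(0.6602) = 4.57

[A⁻]/[HA] = 4.57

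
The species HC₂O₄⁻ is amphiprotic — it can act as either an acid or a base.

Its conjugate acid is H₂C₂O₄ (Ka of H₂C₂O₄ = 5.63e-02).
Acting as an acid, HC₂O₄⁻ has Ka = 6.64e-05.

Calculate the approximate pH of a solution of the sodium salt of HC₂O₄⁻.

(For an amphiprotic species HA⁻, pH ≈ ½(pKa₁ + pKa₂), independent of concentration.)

pKa₁ = -log(5.63e-02) = 1.25; pKa₂ = -log(6.64e-05) = 4.18. For an amphiprotic species, pH ≈ ½(pKa₁ + pKa₂) = ½(1.25 + 4.18) = 2.71.

pH = 2.71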